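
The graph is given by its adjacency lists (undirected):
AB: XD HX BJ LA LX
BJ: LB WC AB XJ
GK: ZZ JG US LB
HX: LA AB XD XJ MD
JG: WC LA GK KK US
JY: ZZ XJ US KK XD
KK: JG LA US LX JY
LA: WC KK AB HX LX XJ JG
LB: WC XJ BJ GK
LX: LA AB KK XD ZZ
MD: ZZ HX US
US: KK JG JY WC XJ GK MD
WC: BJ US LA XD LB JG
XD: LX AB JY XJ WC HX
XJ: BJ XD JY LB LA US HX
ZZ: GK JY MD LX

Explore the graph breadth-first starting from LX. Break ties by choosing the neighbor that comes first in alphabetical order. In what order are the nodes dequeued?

Visit LX; enqueue AB, KK, LA, XD, ZZ → queue [AB, KK, LA, XD, ZZ]
Visit AB; enqueue BJ, HX → queue [KK, LA, XD, ZZ, BJ, HX]
Visit KK; enqueue JG, JY, US → queue [LA, XD, ZZ, BJ, HX, JG, JY, US]
Visit LA; enqueue WC, XJ → queue [XD, ZZ, BJ, HX, JG, JY, US, WC, XJ]
Visit XD → queue [ZZ, BJ, HX, JG, JY, US, WC, XJ]
Visit ZZ; enqueue GK, MD → queue [BJ, HX, JG, JY, US, WC, XJ, GK, MD]
Visit BJ; enqueue LB → queue [HX, JG, JY, US, WC, XJ, GK, MD, LB]
Visit HX → queue [JG, JY, US, WC, XJ, GK, MD, LB]
Visit JG → queue [JY, US, WC, XJ, GK, MD, LB]
Visit JY → queue [US, WC, XJ, GK, MD, LB]
Visit US → queue [WC, XJ, GK, MD, LB]
Visit WC → queue [XJ, GK, MD, LB]
Visit XJ → queue [GK, MD, LB]
Visit GK → queue [MD, LB]
Visit MD → queue [LB]
Visit LB → queue []

LX → AB → KK → LA → XD → ZZ → BJ → HX → JG → JY → US → WC → XJ → GK → MD → LB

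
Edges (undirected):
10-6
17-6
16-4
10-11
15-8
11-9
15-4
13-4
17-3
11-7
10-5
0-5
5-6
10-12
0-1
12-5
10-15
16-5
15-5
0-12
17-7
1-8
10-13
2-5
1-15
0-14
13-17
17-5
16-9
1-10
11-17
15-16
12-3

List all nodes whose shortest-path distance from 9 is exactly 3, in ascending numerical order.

0, 1, 2, 3, 6, 8, 12, 13

Level 0: 9
Level 1: 11, 16
Level 2: 4, 5, 7, 10, 15, 17
Level 3: 0, 1, 2, 3, 6, 8, 12, 13
Level 4: 14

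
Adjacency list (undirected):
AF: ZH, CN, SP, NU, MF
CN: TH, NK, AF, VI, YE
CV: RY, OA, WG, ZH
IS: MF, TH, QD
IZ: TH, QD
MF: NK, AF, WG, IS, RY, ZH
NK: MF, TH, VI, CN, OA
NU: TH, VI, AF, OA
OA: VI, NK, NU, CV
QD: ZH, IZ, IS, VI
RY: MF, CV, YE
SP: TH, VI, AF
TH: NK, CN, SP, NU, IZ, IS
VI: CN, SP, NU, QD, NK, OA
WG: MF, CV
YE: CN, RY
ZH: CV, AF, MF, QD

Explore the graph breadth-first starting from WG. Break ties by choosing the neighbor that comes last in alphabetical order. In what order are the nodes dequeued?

WG MF CV ZH RY NK IS AF OA QD YE VI TH CN SP NU IZ

Visit WG; enqueue MF, CV → queue [MF, CV]
Visit MF; enqueue ZH, RY, NK, IS, AF → queue [CV, ZH, RY, NK, IS, AF]
Visit CV; enqueue OA → queue [ZH, RY, NK, IS, AF, OA]
Visit ZH; enqueue QD → queue [RY, NK, IS, AF, OA, QD]
Visit RY; enqueue YE → queue [NK, IS, AF, OA, QD, YE]
Visit NK; enqueue VI, TH, CN → queue [IS, AF, OA, QD, YE, VI, TH, CN]
Visit IS → queue [AF, OA, QD, YE, VI, TH, CN]
Visit AF; enqueue SP, NU → queue [OA, QD, YE, VI, TH, CN, SP, NU]
Visit OA → queue [QD, YE, VI, TH, CN, SP, NU]
Visit QD; enqueue IZ → queue [YE, VI, TH, CN, SP, NU, IZ]
Visit YE → queue [VI, TH, CN, SP, NU, IZ]
Visit VI → queue [TH, CN, SP, NU, IZ]
Visit TH → queue [CN, SP, NU, IZ]
Visit CN → queue [SP, NU, IZ]
Visit SP → queue [NU, IZ]
Visit NU → queue [IZ]
Visit IZ → queue []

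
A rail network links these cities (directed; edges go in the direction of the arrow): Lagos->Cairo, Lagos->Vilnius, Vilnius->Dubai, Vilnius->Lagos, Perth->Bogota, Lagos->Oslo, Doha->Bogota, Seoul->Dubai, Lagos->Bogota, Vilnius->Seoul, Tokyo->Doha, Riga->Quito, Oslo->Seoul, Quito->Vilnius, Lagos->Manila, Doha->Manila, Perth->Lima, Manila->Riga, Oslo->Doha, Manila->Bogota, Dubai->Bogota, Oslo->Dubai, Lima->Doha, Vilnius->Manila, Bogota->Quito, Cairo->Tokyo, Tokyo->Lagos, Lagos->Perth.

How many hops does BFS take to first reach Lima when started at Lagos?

2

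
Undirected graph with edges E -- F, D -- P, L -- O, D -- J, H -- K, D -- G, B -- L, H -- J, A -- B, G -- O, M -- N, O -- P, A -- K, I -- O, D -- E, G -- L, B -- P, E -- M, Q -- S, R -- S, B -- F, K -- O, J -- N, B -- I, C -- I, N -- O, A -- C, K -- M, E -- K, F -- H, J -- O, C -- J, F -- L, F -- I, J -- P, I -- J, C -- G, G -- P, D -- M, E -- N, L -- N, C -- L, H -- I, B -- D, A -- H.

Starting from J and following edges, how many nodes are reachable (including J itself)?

BFS from J visits: J, C, D, H, I, N, O, P, A, G, L, B, E, M, F, K
Reachable nodes: 16 of 19 total.

16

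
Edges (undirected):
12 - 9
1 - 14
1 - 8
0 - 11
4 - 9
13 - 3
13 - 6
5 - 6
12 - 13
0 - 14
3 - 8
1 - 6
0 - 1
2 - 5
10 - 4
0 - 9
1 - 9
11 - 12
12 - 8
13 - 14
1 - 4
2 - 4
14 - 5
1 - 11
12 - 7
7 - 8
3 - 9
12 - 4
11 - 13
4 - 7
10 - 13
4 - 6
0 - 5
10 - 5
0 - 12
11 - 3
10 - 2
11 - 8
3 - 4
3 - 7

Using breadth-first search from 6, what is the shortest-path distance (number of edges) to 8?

2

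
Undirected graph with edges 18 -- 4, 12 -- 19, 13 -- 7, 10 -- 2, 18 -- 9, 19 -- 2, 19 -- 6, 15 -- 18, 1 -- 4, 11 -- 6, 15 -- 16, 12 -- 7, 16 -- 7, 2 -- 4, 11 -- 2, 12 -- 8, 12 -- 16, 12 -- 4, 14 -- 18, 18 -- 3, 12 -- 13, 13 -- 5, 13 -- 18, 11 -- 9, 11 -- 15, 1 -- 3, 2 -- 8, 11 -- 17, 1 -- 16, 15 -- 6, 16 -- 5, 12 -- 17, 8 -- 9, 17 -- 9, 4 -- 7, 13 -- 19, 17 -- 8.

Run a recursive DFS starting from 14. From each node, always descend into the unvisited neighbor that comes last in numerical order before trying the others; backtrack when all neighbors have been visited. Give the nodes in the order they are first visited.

Visit 14
14 → 18
18 → 15
15 → 16
16 → 12
12 → 19
19 → 13
13 → 7
7 → 4
4 → 2
2 → 11
11 → 17
17 → 9
9 → 8
11 → 6
2 → 10
4 → 1
1 → 3
13 → 5

14 18 15 16 12 19 13 7 4 2 11 17 9 8 6 10 1 3 5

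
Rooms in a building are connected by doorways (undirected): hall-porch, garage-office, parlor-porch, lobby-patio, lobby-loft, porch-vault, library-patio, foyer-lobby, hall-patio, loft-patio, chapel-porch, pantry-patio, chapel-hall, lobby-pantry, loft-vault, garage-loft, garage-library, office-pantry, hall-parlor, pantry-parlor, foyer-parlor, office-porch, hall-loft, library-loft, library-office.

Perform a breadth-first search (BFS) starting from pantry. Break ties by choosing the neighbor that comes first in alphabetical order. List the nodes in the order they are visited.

Visit pantry; enqueue lobby, office, parlor, patio → queue [lobby, office, parlor, patio]
Visit lobby; enqueue foyer, loft → queue [office, parlor, patio, foyer, loft]
Visit office; enqueue garage, library, porch → queue [parlor, patio, foyer, loft, garage, library, porch]
Visit parlor; enqueue hall → queue [patio, foyer, loft, garage, library, porch, hall]
Visit patio → queue [foyer, loft, garage, library, porch, hall]
Visit foyer → queue [loft, garage, library, porch, hall]
Visit loft; enqueue vault → queue [garage, library, porch, hall, vault]
Visit garage → queue [library, porch, hall, vault]
Visit library → queue [porch, hall, vault]
Visit porch; enqueue chapel → queue [hall, vault, chapel]
Visit hall → queue [vault, chapel]
Visit vault → queue [chapel]
Visit chapel → queue []

pantry lobby office parlor patio foyer loft garage library porch hall vault chapel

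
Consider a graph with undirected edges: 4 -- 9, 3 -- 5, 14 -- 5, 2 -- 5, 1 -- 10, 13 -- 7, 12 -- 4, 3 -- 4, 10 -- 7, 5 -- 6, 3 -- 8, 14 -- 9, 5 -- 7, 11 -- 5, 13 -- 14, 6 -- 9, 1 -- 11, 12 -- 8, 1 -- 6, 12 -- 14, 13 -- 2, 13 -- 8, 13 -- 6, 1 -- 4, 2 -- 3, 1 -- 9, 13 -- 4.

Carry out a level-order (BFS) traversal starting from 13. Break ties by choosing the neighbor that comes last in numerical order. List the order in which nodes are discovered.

13, 14, 8, 7, 6, 4, 2, 12, 9, 5, 3, 10, 1, 11

Visit 13; enqueue 14, 8, 7, 6, 4, 2 → queue [14, 8, 7, 6, 4, 2]
Visit 14; enqueue 12, 9, 5 → queue [8, 7, 6, 4, 2, 12, 9, 5]
Visit 8; enqueue 3 → queue [7, 6, 4, 2, 12, 9, 5, 3]
Visit 7; enqueue 10 → queue [6, 4, 2, 12, 9, 5, 3, 10]
Visit 6; enqueue 1 → queue [4, 2, 12, 9, 5, 3, 10, 1]
Visit 4 → queue [2, 12, 9, 5, 3, 10, 1]
Visit 2 → queue [12, 9, 5, 3, 10, 1]
Visit 12 → queue [9, 5, 3, 10, 1]
Visit 9 → queue [5, 3, 10, 1]
Visit 5; enqueue 11 → queue [3, 10, 1, 11]
Visit 3 → queue [10, 1, 11]
Visit 10 → queue [1, 11]
Visit 1 → queue [11]
Visit 11 → queue []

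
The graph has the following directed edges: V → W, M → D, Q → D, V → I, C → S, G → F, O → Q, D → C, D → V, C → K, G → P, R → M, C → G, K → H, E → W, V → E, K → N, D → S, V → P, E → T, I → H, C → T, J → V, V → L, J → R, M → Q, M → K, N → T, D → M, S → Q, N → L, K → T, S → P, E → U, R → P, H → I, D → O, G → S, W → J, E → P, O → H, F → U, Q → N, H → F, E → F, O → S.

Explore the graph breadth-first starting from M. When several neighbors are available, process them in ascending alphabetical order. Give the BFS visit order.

Visit M; enqueue D, K, Q → queue [D, K, Q]
Visit D; enqueue C, O, S, V → queue [K, Q, C, O, S, V]
Visit K; enqueue H, N, T → queue [Q, C, O, S, V, H, N, T]
Visit Q → queue [C, O, S, V, H, N, T]
Visit C; enqueue G → queue [O, S, V, H, N, T, G]
Visit O → queue [S, V, H, N, T, G]
Visit S; enqueue P → queue [V, H, N, T, G, P]
Visit V; enqueue E, I, L, W → queue [H, N, T, G, P, E, I, L, W]
Visit H; enqueue F → queue [N, T, G, P, E, I, L, W, F]
Visit N → queue [T, G, P, E, I, L, W, F]
Visit T → queue [G, P, E, I, L, W, F]
Visit G → queue [P, E, I, L, W, F]
Visit P → queue [E, I, L, W, F]
Visit E; enqueue U → queue [I, L, W, F, U]
Visit I → queue [L, W, F, U]
Visit L → queue [W, F, U]
Visit W; enqueue J → queue [F, U, J]
Visit F → queue [U, J]
Visit U → queue [J]
Visit J; enqueue R → queue [R]
Visit R → queue []

M → D → K → Q → C → O → S → V → H → N → T → G → P → E → I → L → W → F → U → J → R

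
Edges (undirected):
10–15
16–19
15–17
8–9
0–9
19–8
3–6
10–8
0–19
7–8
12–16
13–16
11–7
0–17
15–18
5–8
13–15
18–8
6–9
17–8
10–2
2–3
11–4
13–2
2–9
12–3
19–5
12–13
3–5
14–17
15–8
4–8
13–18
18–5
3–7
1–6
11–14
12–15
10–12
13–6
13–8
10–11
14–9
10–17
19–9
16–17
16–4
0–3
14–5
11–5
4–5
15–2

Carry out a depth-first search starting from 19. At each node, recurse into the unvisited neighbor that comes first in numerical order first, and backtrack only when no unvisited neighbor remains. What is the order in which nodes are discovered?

19, 0, 3, 2, 9, 6, 1, 13, 8, 4, 5, 11, 7, 10, 12, 15, 17, 14, 16, 18

Visit 19
19 → 0
0 → 3
3 → 2
2 → 9
9 → 6
6 → 1
6 → 13
13 → 8
8 → 4
4 → 5
5 → 11
11 → 7
11 → 10
10 → 12
12 → 15
15 → 17
17 → 14
17 → 16
15 → 18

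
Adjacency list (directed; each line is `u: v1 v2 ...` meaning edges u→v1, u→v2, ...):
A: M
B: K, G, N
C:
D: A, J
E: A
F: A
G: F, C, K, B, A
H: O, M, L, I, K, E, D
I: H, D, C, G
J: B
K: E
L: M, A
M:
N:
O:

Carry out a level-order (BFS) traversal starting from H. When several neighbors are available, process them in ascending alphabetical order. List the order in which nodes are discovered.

Visit H; enqueue D, E, I, K, L, M, O → queue [D, E, I, K, L, M, O]
Visit D; enqueue A, J → queue [E, I, K, L, M, O, A, J]
Visit E → queue [I, K, L, M, O, A, J]
Visit I; enqueue C, G → queue [K, L, M, O, A, J, C, G]
Visit K → queue [L, M, O, A, J, C, G]
Visit L → queue [M, O, A, J, C, G]
Visit M → queue [O, A, J, C, G]
Visit O → queue [A, J, C, G]
Visit A → queue [J, C, G]
Visit J; enqueue B → queue [C, G, B]
Visit C → queue [G, B]
Visit G; enqueue F → queue [B, F]
Visit B; enqueue N → queue [F, N]
Visit F → queue [N]
Visit N → queue []

H, D, E, I, K, L, M, O, A, J, C, G, B, F, N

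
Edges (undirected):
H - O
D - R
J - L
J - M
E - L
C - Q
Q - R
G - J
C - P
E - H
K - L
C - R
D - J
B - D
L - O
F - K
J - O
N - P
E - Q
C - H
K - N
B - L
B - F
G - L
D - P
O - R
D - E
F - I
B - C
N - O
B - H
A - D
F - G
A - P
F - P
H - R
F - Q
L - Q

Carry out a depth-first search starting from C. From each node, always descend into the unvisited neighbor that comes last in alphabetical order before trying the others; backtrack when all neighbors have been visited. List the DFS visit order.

Visit C
C → R
R → Q
Q → L
L → O
O → N
N → P
P → F
F → K
F → I
F → G
G → J
J → M
J → D
D → E
E → H
H → B
D → A

C R Q L O N P F K I G J M D E H B A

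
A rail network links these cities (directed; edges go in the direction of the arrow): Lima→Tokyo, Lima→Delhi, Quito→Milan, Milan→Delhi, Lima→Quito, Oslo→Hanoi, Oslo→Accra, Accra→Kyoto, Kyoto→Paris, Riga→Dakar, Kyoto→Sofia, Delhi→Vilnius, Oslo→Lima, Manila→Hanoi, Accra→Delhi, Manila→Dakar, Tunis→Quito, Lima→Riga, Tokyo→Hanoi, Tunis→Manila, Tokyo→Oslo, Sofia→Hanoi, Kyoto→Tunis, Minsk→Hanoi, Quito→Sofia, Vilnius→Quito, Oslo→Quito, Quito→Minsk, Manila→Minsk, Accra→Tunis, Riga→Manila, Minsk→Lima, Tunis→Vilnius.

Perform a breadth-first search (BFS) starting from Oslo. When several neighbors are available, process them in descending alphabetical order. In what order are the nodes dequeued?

Oslo -> Quito -> Lima -> Hanoi -> Accra -> Sofia -> Minsk -> Milan -> Tokyo -> Riga -> Delhi -> Tunis -> Kyoto -> Manila -> Dakar -> Vilnius -> Paris

Visit Oslo; enqueue Quito, Lima, Hanoi, Accra → queue [Quito, Lima, Hanoi, Accra]
Visit Quito; enqueue Sofia, Minsk, Milan → queue [Lima, Hanoi, Accra, Sofia, Minsk, Milan]
Visit Lima; enqueue Tokyo, Riga, Delhi → queue [Hanoi, Accra, Sofia, Minsk, Milan, Tokyo, Riga, Delhi]
Visit Hanoi → queue [Accra, Sofia, Minsk, Milan, Tokyo, Riga, Delhi]
Visit Accra; enqueue Tunis, Kyoto → queue [Sofia, Minsk, Milan, Tokyo, Riga, Delhi, Tunis, Kyoto]
Visit Sofia → queue [Minsk, Milan, Tokyo, Riga, Delhi, Tunis, Kyoto]
Visit Minsk → queue [Milan, Tokyo, Riga, Delhi, Tunis, Kyoto]
Visit Milan → queue [Tokyo, Riga, Delhi, Tunis, Kyoto]
Visit Tokyo → queue [Riga, Delhi, Tunis, Kyoto]
Visit Riga; enqueue Manila, Dakar → queue [Delhi, Tunis, Kyoto, Manila, Dakar]
Visit Delhi; enqueue Vilnius → queue [Tunis, Kyoto, Manila, Dakar, Vilnius]
Visit Tunis → queue [Kyoto, Manila, Dakar, Vilnius]
Visit Kyoto; enqueue Paris → queue [Manila, Dakar, Vilnius, Paris]
Visit Manila → queue [Dakar, Vilnius, Paris]
Visit Dakar → queue [Vilnius, Paris]
Visit Vilnius → queue [Paris]
Visit Paris → queue []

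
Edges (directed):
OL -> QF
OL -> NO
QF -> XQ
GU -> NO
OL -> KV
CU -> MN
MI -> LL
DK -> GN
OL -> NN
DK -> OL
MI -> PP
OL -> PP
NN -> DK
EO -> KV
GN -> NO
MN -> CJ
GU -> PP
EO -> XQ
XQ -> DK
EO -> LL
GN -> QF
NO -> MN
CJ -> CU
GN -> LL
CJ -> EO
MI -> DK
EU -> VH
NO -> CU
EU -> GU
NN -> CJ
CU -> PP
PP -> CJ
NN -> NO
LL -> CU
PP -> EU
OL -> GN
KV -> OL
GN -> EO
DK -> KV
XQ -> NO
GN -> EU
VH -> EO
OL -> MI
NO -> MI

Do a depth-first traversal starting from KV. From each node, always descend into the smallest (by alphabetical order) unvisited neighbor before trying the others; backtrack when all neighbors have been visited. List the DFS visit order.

KV, OL, GN, EO, LL, CU, MN, CJ, PP, EU, GU, NO, MI, DK, VH, XQ, QF, NN

Visit KV
KV → OL
OL → GN
GN → EO
EO → LL
LL → CU
CU → MN
MN → CJ
CU → PP
PP → EU
EU → GU
GU → NO
NO → MI
MI → DK
EU → VH
EO → XQ
GN → QF
OL → NN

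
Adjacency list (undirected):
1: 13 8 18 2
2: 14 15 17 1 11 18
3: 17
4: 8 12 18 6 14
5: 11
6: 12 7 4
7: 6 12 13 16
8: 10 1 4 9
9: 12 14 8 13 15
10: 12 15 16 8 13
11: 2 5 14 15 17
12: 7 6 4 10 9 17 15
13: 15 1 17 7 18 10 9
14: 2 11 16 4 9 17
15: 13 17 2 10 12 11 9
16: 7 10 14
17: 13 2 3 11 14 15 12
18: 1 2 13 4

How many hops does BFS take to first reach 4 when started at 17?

2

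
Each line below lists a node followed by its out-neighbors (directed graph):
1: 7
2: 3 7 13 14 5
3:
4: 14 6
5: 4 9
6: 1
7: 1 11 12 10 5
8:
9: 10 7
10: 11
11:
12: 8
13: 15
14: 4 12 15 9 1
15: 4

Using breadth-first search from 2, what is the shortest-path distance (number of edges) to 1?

Level 0: 2
Level 1: 3, 5, 7, 13, 14
Level 2: 1, 4, 9, 10, 11, 12, 15
Level 3: 6, 8
1 first appears at level 2.

2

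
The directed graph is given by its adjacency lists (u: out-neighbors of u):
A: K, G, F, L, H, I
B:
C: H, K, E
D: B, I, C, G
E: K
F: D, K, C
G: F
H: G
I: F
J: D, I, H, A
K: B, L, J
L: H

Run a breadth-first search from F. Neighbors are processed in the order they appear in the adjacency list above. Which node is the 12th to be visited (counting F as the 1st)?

A

Visit F; enqueue D, K, C → queue [D, K, C]
Visit D; enqueue B, I, G → queue [K, C, B, I, G]
Visit K; enqueue L, J → queue [C, B, I, G, L, J]
Visit C; enqueue H, E → queue [B, I, G, L, J, H, E]
Visit B → queue [I, G, L, J, H, E]
Visit I → queue [G, L, J, H, E]
Visit G → queue [L, J, H, E]
Visit L → queue [J, H, E]
Visit J; enqueue A → queue [H, E, A]
Visit H → queue [E, A]
Visit E → queue [A]
Visit A → queue []

Visit order: F, D, K, C, B, I, G, L, J, H, E, A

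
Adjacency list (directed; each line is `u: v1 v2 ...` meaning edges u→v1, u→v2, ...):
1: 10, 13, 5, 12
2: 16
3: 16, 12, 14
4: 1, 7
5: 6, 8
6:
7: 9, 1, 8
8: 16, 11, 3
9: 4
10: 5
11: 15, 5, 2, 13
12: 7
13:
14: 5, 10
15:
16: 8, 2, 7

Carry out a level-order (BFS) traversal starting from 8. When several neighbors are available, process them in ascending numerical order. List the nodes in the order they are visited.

8, 3, 11, 16, 12, 14, 2, 5, 13, 15, 7, 10, 6, 1, 9, 4

Visit 8; enqueue 3, 11, 16 → queue [3, 11, 16]
Visit 3; enqueue 12, 14 → queue [11, 16, 12, 14]
Visit 11; enqueue 2, 5, 13, 15 → queue [16, 12, 14, 2, 5, 13, 15]
Visit 16; enqueue 7 → queue [12, 14, 2, 5, 13, 15, 7]
Visit 12 → queue [14, 2, 5, 13, 15, 7]
Visit 14; enqueue 10 → queue [2, 5, 13, 15, 7, 10]
Visit 2 → queue [5, 13, 15, 7, 10]
Visit 5; enqueue 6 → queue [13, 15, 7, 10, 6]
Visit 13 → queue [15, 7, 10, 6]
Visit 15 → queue [7, 10, 6]
Visit 7; enqueue 1, 9 → queue [10, 6, 1, 9]
Visit 10 → queue [6, 1, 9]
Visit 6 → queue [1, 9]
Visit 1 → queue [9]
Visit 9; enqueue 4 → queue [4]
Visit 4 → queue []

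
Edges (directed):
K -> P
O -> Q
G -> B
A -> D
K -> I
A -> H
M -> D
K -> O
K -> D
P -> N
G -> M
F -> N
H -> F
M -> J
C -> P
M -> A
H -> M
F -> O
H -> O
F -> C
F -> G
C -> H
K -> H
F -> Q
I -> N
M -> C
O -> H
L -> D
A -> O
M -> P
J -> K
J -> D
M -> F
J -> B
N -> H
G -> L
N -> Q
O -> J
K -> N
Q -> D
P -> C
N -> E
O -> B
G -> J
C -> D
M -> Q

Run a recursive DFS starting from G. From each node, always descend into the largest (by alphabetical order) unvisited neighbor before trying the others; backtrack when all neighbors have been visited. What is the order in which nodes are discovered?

Visit G
G → M
M → Q
Q → D
M → P
P → N
N → H
H → O
O → J
J → K
K → I
J → B
H → F
F → C
N → E
M → A
G → L

G → M → Q → D → P → N → H → O → J → K → I → B → F → C → E → A → L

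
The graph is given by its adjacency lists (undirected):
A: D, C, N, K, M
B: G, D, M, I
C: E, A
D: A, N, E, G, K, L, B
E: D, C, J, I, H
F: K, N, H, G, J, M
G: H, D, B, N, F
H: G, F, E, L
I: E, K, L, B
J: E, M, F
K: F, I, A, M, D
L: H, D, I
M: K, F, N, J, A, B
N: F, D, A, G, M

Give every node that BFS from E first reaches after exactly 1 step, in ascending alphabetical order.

Level 0: E
Level 1: C, D, H, I, J
Level 2: A, B, F, G, K, L, M, N

C, D, H, I, J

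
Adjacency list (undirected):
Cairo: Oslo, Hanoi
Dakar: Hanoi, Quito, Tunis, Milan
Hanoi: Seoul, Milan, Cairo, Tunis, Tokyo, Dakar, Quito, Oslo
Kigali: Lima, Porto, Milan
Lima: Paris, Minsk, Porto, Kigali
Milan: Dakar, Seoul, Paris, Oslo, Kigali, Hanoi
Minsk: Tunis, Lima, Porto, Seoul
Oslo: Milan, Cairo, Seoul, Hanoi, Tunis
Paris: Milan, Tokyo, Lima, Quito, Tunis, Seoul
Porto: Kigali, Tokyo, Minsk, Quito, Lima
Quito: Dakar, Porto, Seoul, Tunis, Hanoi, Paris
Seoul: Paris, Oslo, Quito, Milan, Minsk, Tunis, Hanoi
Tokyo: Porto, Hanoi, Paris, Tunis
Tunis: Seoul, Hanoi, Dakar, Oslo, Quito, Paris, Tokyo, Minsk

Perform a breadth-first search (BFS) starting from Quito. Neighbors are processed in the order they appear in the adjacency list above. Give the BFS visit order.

Quito Dakar Porto Seoul Tunis Hanoi Paris Milan Kigali Tokyo Minsk Lima Oslo Cairo

Visit Quito; enqueue Dakar, Porto, Seoul, Tunis, Hanoi, Paris → queue [Dakar, Porto, Seoul, Tunis, Hanoi, Paris]
Visit Dakar; enqueue Milan → queue [Porto, Seoul, Tunis, Hanoi, Paris, Milan]
Visit Porto; enqueue Kigali, Tokyo, Minsk, Lima → queue [Seoul, Tunis, Hanoi, Paris, Milan, Kigali, Tokyo, Minsk, Lima]
Visit Seoul; enqueue Oslo → queue [Tunis, Hanoi, Paris, Milan, Kigali, Tokyo, Minsk, Lima, Oslo]
Visit Tunis → queue [Hanoi, Paris, Milan, Kigali, Tokyo, Minsk, Lima, Oslo]
Visit Hanoi; enqueue Cairo → queue [Paris, Milan, Kigali, Tokyo, Minsk, Lima, Oslo, Cairo]
Visit Paris → queue [Milan, Kigali, Tokyo, Minsk, Lima, Oslo, Cairo]
Visit Milan → queue [Kigali, Tokyo, Minsk, Lima, Oslo, Cairo]
Visit Kigali → queue [Tokyo, Minsk, Lima, Oslo, Cairo]
Visit Tokyo → queue [Minsk, Lima, Oslo, Cairo]
Visit Minsk → queue [Lima, Oslo, Cairo]
Visit Lima → queue [Oslo, Cairo]
Visit Oslo → queue [Cairo]
Visit Cairo → queue []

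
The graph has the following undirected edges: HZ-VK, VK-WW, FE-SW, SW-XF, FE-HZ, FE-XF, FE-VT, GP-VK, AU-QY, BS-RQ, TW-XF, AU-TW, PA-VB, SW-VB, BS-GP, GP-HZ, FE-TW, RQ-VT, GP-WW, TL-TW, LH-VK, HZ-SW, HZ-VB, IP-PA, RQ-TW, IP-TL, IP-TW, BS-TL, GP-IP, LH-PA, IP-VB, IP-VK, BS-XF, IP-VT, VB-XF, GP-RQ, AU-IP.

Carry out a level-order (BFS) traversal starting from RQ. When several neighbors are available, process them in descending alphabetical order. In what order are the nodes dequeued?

Visit RQ; enqueue VT, TW, GP, BS → queue [VT, TW, GP, BS]
Visit VT; enqueue IP, FE → queue [TW, GP, BS, IP, FE]
Visit TW; enqueue XF, TL, AU → queue [GP, BS, IP, FE, XF, TL, AU]
Visit GP; enqueue WW, VK, HZ → queue [BS, IP, FE, XF, TL, AU, WW, VK, HZ]
Visit BS → queue [IP, FE, XF, TL, AU, WW, VK, HZ]
Visit IP; enqueue VB, PA → queue [FE, XF, TL, AU, WW, VK, HZ, VB, PA]
Visit FE; enqueue SW → queue [XF, TL, AU, WW, VK, HZ, VB, PA, SW]
Visit XF → queue [TL, AU, WW, VK, HZ, VB, PA, SW]
Visit TL → queue [AU, WW, VK, HZ, VB, PA, SW]
Visit AU; enqueue QY → queue [WW, VK, HZ, VB, PA, SW, QY]
Visit WW → queue [VK, HZ, VB, PA, SW, QY]
Visit VK; enqueue LH → queue [HZ, VB, PA, SW, QY, LH]
Visit HZ → queue [VB, PA, SW, QY, LH]
Visit VB → queue [PA, SW, QY, LH]
Visit PA → queue [SW, QY, LH]
Visit SW → queue [QY, LH]
Visit QY → queue [LH]
Visit LH → queue []

RQ -> VT -> TW -> GP -> BS -> IP -> FE -> XF -> TL -> AU -> WW -> VK -> HZ -> VB -> PA -> SW -> QY -> LH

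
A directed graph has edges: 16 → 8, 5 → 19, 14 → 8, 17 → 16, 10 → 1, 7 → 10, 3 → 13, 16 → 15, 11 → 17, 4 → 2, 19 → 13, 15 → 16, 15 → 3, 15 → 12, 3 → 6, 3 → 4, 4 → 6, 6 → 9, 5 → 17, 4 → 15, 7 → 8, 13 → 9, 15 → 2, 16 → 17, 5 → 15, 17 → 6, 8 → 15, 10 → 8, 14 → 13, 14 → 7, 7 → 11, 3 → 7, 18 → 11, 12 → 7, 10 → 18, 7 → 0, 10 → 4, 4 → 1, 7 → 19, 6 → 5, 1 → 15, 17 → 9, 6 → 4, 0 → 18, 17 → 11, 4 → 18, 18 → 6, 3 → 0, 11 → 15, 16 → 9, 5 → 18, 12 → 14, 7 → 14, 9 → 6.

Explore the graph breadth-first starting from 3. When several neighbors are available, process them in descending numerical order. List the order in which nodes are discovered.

Visit 3; enqueue 13, 7, 6, 4, 0 → queue [13, 7, 6, 4, 0]
Visit 13; enqueue 9 → queue [7, 6, 4, 0, 9]
Visit 7; enqueue 19, 14, 11, 10, 8 → queue [6, 4, 0, 9, 19, 14, 11, 10, 8]
Visit 6; enqueue 5 → queue [4, 0, 9, 19, 14, 11, 10, 8, 5]
Visit 4; enqueue 18, 15, 2, 1 → queue [0, 9, 19, 14, 11, 10, 8, 5, 18, 15, 2, 1]
Visit 0 → queue [9, 19, 14, 11, 10, 8, 5, 18, 15, 2, 1]
Visit 9 → queue [19, 14, 11, 10, 8, 5, 18, 15, 2, 1]
Visit 19 → queue [14, 11, 10, 8, 5, 18, 15, 2, 1]
Visit 14 → queue [11, 10, 8, 5, 18, 15, 2, 1]
Visit 11; enqueue 17 → queue [10, 8, 5, 18, 15, 2, 1, 17]
Visit 10 → queue [8, 5, 18, 15, 2, 1, 17]
Visit 8 → queue [5, 18, 15, 2, 1, 17]
Visit 5 → queue [18, 15, 2, 1, 17]
Visit 18 → queue [15, 2, 1, 17]
Visit 15; enqueue 16, 12 → queue [2, 1, 17, 16, 12]
Visit 2 → queue [1, 17, 16, 12]
Visit 1 → queue [17, 16, 12]
Visit 17 → queue [16, 12]
Visit 16 → queue [12]
Visit 12 → queue []

3 -> 13 -> 7 -> 6 -> 4 -> 0 -> 9 -> 19 -> 14 -> 11 -> 10 -> 8 -> 5 -> 18 -> 15 -> 2 -> 1 -> 17 -> 16 -> 12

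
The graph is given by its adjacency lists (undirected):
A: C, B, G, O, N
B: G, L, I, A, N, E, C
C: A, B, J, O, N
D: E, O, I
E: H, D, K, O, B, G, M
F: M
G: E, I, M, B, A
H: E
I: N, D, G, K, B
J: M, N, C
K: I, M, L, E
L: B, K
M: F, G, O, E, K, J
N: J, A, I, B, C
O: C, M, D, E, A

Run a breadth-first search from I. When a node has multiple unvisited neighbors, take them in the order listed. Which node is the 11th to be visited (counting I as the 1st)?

Visit I; enqueue N, D, G, K, B → queue [N, D, G, K, B]
Visit N; enqueue J, A, C → queue [D, G, K, B, J, A, C]
Visit D; enqueue E, O → queue [G, K, B, J, A, C, E, O]
Visit G; enqueue M → queue [K, B, J, A, C, E, O, M]
Visit K; enqueue L → queue [B, J, A, C, E, O, M, L]
Visit B → queue [J, A, C, E, O, M, L]
Visit J → queue [A, C, E, O, M, L]
Visit A → queue [C, E, O, M, L]
Visit C → queue [E, O, M, L]
Visit E; enqueue H → queue [O, M, L, H]
Visit O → queue [M, L, H]
Visit M; enqueue F → queue [L, H, F]
Visit L → queue [H, F]
Visit H → queue [F]
Visit F → queue []

Visit order: I, N, D, G, K, B, J, A, C, E, O, M, L, H, F

O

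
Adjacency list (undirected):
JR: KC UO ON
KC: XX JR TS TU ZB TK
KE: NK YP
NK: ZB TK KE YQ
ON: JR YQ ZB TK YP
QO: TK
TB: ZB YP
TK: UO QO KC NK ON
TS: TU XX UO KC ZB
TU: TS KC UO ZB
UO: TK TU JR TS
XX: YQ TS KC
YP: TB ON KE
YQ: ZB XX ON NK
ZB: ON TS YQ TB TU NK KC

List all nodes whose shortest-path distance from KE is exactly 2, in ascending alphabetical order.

ON, TB, TK, YQ, ZB

Level 0: KE
Level 1: NK, YP
Level 2: ON, TB, TK, YQ, ZB
Level 3: JR, KC, QO, TS, TU, UO, XX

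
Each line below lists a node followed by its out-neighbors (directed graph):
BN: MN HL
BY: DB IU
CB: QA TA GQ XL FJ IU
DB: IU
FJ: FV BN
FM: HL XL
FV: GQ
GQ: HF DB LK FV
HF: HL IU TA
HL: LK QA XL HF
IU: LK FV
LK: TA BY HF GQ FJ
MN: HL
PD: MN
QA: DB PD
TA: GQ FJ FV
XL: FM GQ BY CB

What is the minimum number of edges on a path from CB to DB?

2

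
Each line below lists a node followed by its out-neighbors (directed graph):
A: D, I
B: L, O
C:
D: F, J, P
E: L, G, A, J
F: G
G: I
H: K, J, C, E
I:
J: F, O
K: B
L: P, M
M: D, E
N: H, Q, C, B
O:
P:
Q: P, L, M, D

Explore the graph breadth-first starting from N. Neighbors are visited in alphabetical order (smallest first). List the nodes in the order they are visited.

Visit N; enqueue B, C, H, Q → queue [B, C, H, Q]
Visit B; enqueue L, O → queue [C, H, Q, L, O]
Visit C → queue [H, Q, L, O]
Visit H; enqueue E, J, K → queue [Q, L, O, E, J, K]
Visit Q; enqueue D, M, P → queue [L, O, E, J, K, D, M, P]
Visit L → queue [O, E, J, K, D, M, P]
Visit O → queue [E, J, K, D, M, P]
Visit E; enqueue A, G → queue [J, K, D, M, P, A, G]
Visit J; enqueue F → queue [K, D, M, P, A, G, F]
Visit K → queue [D, M, P, A, G, F]
Visit D → queue [M, P, A, G, F]
Visit M → queue [P, A, G, F]
Visit P → queue [A, G, F]
Visit A; enqueue I → queue [G, F, I]
Visit G → queue [F, I]
Visit F → queue [I]
Visit I → queue []

N, B, C, H, Q, L, O, E, J, K, D, M, P, A, G, F, I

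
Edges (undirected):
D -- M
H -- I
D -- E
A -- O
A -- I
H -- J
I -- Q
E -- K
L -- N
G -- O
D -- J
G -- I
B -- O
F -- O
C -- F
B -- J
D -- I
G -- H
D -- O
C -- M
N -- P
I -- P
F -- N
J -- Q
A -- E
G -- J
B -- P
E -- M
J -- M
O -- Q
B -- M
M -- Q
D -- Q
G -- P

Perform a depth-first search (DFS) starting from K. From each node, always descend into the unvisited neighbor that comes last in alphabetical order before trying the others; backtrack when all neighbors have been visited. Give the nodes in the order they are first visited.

K, E, M, Q, O, G, P, N, L, F, C, I, H, J, D, B, A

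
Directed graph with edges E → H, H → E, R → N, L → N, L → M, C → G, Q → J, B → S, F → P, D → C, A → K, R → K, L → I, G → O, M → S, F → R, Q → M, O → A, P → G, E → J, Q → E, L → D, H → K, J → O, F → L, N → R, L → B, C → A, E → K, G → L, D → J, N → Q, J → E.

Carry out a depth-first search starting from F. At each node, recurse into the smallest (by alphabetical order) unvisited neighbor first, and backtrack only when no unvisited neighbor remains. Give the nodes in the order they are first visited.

F, L, B, S, D, C, A, K, G, O, J, E, H, I, M, N, Q, R, P

Visit F
F → L
L → B
B → S
L → D
D → C
C → A
A → K
C → G
G → O
D → J
J → E
E → H
L → I
L → M
L → N
N → Q
N → R
F → P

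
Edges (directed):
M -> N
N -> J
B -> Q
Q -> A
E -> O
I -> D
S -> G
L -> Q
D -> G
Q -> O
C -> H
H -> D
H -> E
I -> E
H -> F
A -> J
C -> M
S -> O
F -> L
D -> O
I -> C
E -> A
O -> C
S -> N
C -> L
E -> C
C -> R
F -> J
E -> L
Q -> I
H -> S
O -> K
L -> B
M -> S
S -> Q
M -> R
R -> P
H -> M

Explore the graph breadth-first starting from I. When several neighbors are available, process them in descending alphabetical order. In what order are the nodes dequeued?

Visit I; enqueue E, D, C → queue [E, D, C]
Visit E; enqueue O, L, A → queue [D, C, O, L, A]
Visit D; enqueue G → queue [C, O, L, A, G]
Visit C; enqueue R, M, H → queue [O, L, A, G, R, M, H]
Visit O; enqueue K → queue [L, A, G, R, M, H, K]
Visit L; enqueue Q, B → queue [A, G, R, M, H, K, Q, B]
Visit A; enqueue J → queue [G, R, M, H, K, Q, B, J]
Visit G → queue [R, M, H, K, Q, B, J]
Visit R; enqueue P → queue [M, H, K, Q, B, J, P]
Visit M; enqueue S, N → queue [H, K, Q, B, J, P, S, N]
Visit H; enqueue F → queue [K, Q, B, J, P, S, N, F]
Visit K → queue [Q, B, J, P, S, N, F]
Visit Q → queue [B, J, P, S, N, F]
Visit B → queue [J, P, S, N, F]
Visit J → queue [P, S, N, F]
Visit P → queue [S, N, F]
Visit S → queue [N, F]
Visit N → queue [F]
Visit F → queue []

I -> E -> D -> C -> O -> L -> A -> G -> R -> M -> H -> K -> Q -> B -> J -> P -> S -> N -> F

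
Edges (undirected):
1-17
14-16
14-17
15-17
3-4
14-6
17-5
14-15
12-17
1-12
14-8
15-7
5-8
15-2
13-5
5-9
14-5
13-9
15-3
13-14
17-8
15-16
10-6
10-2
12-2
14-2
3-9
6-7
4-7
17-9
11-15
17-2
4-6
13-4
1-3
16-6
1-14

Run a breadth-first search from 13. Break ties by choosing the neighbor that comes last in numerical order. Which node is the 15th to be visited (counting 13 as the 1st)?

Visit 13; enqueue 14, 9, 5, 4 → queue [14, 9, 5, 4]
Visit 14; enqueue 17, 16, 15, 8, 6, 2, 1 → queue [9, 5, 4, 17, 16, 15, 8, 6, 2, 1]
Visit 9; enqueue 3 → queue [5, 4, 17, 16, 15, 8, 6, 2, 1, 3]
Visit 5 → queue [4, 17, 16, 15, 8, 6, 2, 1, 3]
Visit 4; enqueue 7 → queue [17, 16, 15, 8, 6, 2, 1, 3, 7]
Visit 17; enqueue 12 → queue [16, 15, 8, 6, 2, 1, 3, 7, 12]
Visit 16 → queue [15, 8, 6, 2, 1, 3, 7, 12]
Visit 15; enqueue 11 → queue [8, 6, 2, 1, 3, 7, 12, 11]
Visit 8 → queue [6, 2, 1, 3, 7, 12, 11]
Visit 6; enqueue 10 → queue [2, 1, 3, 7, 12, 11, 10]
Visit 2 → queue [1, 3, 7, 12, 11, 10]
Visit 1 → queue [3, 7, 12, 11, 10]
Visit 3 → queue [7, 12, 11, 10]
Visit 7 → queue [12, 11, 10]
Visit 12 → queue [11, 10]
Visit 11 → queue [10]
Visit 10 → queue []

Visit order: 13, 14, 9, 5, 4, 17, 16, 15, 8, 6, 2, 1, 3, 7, 12, 11, 10

12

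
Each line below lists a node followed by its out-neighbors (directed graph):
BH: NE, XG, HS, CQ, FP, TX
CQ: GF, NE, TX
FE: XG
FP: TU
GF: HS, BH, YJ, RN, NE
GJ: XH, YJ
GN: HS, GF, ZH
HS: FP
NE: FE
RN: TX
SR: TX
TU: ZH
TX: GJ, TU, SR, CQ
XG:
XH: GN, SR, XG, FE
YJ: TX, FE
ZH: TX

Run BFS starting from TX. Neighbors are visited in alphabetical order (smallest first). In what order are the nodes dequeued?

TX CQ GJ SR TU GF NE XH YJ ZH BH HS RN FE GN XG FP

Visit TX; enqueue CQ, GJ, SR, TU → queue [CQ, GJ, SR, TU]
Visit CQ; enqueue GF, NE → queue [GJ, SR, TU, GF, NE]
Visit GJ; enqueue XH, YJ → queue [SR, TU, GF, NE, XH, YJ]
Visit SR → queue [TU, GF, NE, XH, YJ]
Visit TU; enqueue ZH → queue [GF, NE, XH, YJ, ZH]
Visit GF; enqueue BH, HS, RN → queue [NE, XH, YJ, ZH, BH, HS, RN]
Visit NE; enqueue FE → queue [XH, YJ, ZH, BH, HS, RN, FE]
Visit XH; enqueue GN, XG → queue [YJ, ZH, BH, HS, RN, FE, GN, XG]
Visit YJ → queue [ZH, BH, HS, RN, FE, GN, XG]
Visit ZH → queue [BH, HS, RN, FE, GN, XG]
Visit BH; enqueue FP → queue [HS, RN, FE, GN, XG, FP]
Visit HS → queue [RN, FE, GN, XG, FP]
Visit RN → queue [FE, GN, XG, FP]
Visit FE → queue [GN, XG, FP]
Visit GN → queue [XG, FP]
Visit XG → queue [FP]
Visit FP → queue []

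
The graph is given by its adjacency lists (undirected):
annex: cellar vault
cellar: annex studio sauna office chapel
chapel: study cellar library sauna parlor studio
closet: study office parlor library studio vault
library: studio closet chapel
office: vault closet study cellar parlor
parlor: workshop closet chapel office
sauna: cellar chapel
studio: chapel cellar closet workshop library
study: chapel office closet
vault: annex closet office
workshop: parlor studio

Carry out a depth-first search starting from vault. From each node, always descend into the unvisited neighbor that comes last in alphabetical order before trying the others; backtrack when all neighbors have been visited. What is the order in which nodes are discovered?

vault office study closet studio workshop parlor chapel sauna cellar annex library

Visit vault
vault → office
office → study
study → closet
closet → studio
studio → workshop
workshop → parlor
parlor → chapel
chapel → sauna
sauna → cellar
cellar → annex
chapel → library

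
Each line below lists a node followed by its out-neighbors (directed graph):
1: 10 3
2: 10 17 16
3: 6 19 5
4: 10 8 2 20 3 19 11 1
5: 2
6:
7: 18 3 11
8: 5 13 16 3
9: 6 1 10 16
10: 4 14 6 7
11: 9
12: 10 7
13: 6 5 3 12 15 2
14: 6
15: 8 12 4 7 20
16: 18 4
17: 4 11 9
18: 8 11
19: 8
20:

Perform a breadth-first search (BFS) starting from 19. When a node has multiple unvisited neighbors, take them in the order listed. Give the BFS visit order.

19 → 8 → 5 → 13 → 16 → 3 → 2 → 6 → 12 → 15 → 18 → 4 → 10 → 17 → 7 → 20 → 11 → 1 → 14 → 9

Visit 19; enqueue 8 → queue [8]
Visit 8; enqueue 5, 13, 16, 3 → queue [5, 13, 16, 3]
Visit 5; enqueue 2 → queue [13, 16, 3, 2]
Visit 13; enqueue 6, 12, 15 → queue [16, 3, 2, 6, 12, 15]
Visit 16; enqueue 18, 4 → queue [3, 2, 6, 12, 15, 18, 4]
Visit 3 → queue [2, 6, 12, 15, 18, 4]
Visit 2; enqueue 10, 17 → queue [6, 12, 15, 18, 4, 10, 17]
Visit 6 → queue [12, 15, 18, 4, 10, 17]
Visit 12; enqueue 7 → queue [15, 18, 4, 10, 17, 7]
Visit 15; enqueue 20 → queue [18, 4, 10, 17, 7, 20]
Visit 18; enqueue 11 → queue [4, 10, 17, 7, 20, 11]
Visit 4; enqueue 1 → queue [10, 17, 7, 20, 11, 1]
Visit 10; enqueue 14 → queue [17, 7, 20, 11, 1, 14]
Visit 17; enqueue 9 → queue [7, 20, 11, 1, 14, 9]
Visit 7 → queue [20, 11, 1, 14, 9]
Visit 20 → queue [11, 1, 14, 9]
Visit 11 → queue [1, 14, 9]
Visit 1 → queue [14, 9]
Visit 14 → queue [9]
Visit 9 → queue []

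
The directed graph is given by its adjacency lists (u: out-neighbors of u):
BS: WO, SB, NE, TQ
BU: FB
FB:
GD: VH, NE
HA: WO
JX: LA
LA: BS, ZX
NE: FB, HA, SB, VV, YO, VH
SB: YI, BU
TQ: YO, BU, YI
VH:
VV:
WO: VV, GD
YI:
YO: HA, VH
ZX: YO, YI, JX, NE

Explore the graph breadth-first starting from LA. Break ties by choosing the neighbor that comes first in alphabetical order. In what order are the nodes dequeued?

LA → BS → ZX → NE → SB → TQ → WO → JX → YI → YO → FB → HA → VH → VV → BU → GD

Visit LA; enqueue BS, ZX → queue [BS, ZX]
Visit BS; enqueue NE, SB, TQ, WO → queue [ZX, NE, SB, TQ, WO]
Visit ZX; enqueue JX, YI, YO → queue [NE, SB, TQ, WO, JX, YI, YO]
Visit NE; enqueue FB, HA, VH, VV → queue [SB, TQ, WO, JX, YI, YO, FB, HA, VH, VV]
Visit SB; enqueue BU → queue [TQ, WO, JX, YI, YO, FB, HA, VH, VV, BU]
Visit TQ → queue [WO, JX, YI, YO, FB, HA, VH, VV, BU]
Visit WO; enqueue GD → queue [JX, YI, YO, FB, HA, VH, VV, BU, GD]
Visit JX → queue [YI, YO, FB, HA, VH, VV, BU, GD]
Visit YI → queue [YO, FB, HA, VH, VV, BU, GD]
Visit YO → queue [FB, HA, VH, VV, BU, GD]
Visit FB → queue [HA, VH, VV, BU, GD]
Visit HA → queue [VH, VV, BU, GD]
Visit VH → queue [VV, BU, GD]
Visit VV → queue [BU, GD]
Visit BU → queue [GD]
Visit GD → queue []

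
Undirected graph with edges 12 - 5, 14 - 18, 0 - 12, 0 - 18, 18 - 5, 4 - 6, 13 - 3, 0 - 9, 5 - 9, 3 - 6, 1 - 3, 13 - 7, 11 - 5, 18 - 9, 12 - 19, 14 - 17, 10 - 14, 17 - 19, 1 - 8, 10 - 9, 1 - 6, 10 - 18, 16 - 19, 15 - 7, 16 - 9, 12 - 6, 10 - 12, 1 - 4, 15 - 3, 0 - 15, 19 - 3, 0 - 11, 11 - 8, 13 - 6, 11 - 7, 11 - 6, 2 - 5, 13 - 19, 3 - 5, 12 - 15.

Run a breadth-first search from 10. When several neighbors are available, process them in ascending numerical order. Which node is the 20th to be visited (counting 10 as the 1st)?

Visit 10; enqueue 9, 12, 14, 18 → queue [9, 12, 14, 18]
Visit 9; enqueue 0, 5, 16 → queue [12, 14, 18, 0, 5, 16]
Visit 12; enqueue 6, 15, 19 → queue [14, 18, 0, 5, 16, 6, 15, 19]
Visit 14; enqueue 17 → queue [18, 0, 5, 16, 6, 15, 19, 17]
Visit 18 → queue [0, 5, 16, 6, 15, 19, 17]
Visit 0; enqueue 11 → queue [5, 16, 6, 15, 19, 17, 11]
Visit 5; enqueue 2, 3 → queue [16, 6, 15, 19, 17, 11, 2, 3]
Visit 16 → queue [6, 15, 19, 17, 11, 2, 3]
Visit 6; enqueue 1, 4, 13 → queue [15, 19, 17, 11, 2, 3, 1, 4, 13]
Visit 15; enqueue 7 → queue [19, 17, 11, 2, 3, 1, 4, 13, 7]
Visit 19 → queue [17, 11, 2, 3, 1, 4, 13, 7]
Visit 17 → queue [11, 2, 3, 1, 4, 13, 7]
Visit 11; enqueue 8 → queue [2, 3, 1, 4, 13, 7, 8]
Visit 2 → queue [3, 1, 4, 13, 7, 8]
Visit 3 → queue [1, 4, 13, 7, 8]
Visit 1 → queue [4, 13, 7, 8]
Visit 4 → queue [13, 7, 8]
Visit 13 → queue [7, 8]
Visit 7 → queue [8]
Visit 8 → queue []

Visit order: 10, 9, 12, 14, 18, 0, 5, 16, 6, 15, 19, 17, 11, 2, 3, 1, 4, 13, 7, 8

8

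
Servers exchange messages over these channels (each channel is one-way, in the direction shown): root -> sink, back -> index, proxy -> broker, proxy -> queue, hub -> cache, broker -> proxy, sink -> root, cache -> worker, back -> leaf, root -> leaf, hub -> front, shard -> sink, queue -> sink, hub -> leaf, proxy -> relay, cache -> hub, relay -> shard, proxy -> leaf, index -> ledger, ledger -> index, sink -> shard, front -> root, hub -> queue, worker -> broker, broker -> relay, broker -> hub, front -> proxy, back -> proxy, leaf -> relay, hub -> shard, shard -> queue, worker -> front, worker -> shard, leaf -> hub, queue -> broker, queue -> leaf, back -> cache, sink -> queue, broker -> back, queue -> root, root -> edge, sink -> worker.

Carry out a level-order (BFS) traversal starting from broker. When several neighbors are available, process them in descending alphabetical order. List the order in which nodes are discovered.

Visit broker; enqueue relay, proxy, hub, back → queue [relay, proxy, hub, back]
Visit relay; enqueue shard → queue [proxy, hub, back, shard]
Visit proxy; enqueue queue, leaf → queue [hub, back, shard, queue, leaf]
Visit hub; enqueue front, cache → queue [back, shard, queue, leaf, front, cache]
Visit back; enqueue index → queue [shard, queue, leaf, front, cache, index]
Visit shard; enqueue sink → queue [queue, leaf, front, cache, index, sink]
Visit queue; enqueue root → queue [leaf, front, cache, index, sink, root]
Visit leaf → queue [front, cache, index, sink, root]
Visit front → queue [cache, index, sink, root]
Visit cache; enqueue worker → queue [index, sink, root, worker]
Visit index; enqueue ledger → queue [sink, root, worker, ledger]
Visit sink → queue [root, worker, ledger]
Visit root; enqueue edge → queue [worker, ledger, edge]
Visit worker → queue [ledger, edge]
Visit ledger → queue [edge]
Visit edge → queue []

broker → relay → proxy → hub → back → shard → queue → leaf → front → cache → index → sink → root → worker → ledger → edge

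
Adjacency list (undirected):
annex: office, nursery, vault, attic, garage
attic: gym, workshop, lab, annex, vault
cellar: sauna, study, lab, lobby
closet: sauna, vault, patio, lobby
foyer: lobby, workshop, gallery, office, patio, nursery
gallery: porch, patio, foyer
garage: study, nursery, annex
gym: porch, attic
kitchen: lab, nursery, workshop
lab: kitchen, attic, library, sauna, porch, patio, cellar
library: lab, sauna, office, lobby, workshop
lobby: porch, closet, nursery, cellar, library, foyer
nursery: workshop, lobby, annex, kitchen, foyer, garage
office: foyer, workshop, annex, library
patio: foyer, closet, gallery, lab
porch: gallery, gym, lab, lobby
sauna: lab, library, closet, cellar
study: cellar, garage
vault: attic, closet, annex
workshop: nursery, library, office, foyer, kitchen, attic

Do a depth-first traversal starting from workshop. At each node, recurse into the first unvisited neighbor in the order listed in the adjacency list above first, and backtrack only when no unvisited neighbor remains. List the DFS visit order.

Visit workshop
workshop → nursery
nursery → lobby
lobby → porch
porch → gallery
gallery → patio
patio → foyer
foyer → office
office → annex
annex → vault
vault → attic
attic → gym
attic → lab
lab → kitchen
lab → library
library → sauna
sauna → closet
sauna → cellar
cellar → study
study → garage

workshop -> nursery -> lobby -> porch -> gallery -> patio -> foyer -> office -> annex -> vault -> attic -> gym -> lab -> kitchen -> library -> sauna -> closet -> cellar -> study -> garage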